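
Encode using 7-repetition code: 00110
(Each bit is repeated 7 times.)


Each bit -> 7 copies

00000000000000111111111111110000000


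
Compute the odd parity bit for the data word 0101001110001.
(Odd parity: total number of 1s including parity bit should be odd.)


Number of 1s in data: 6
Parity bit: 1

1


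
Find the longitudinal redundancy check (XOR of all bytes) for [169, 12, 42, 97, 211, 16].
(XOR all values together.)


XOR chain: 169 ^ 12 ^ 42 ^ 97 ^ 211 ^ 16 = 45

45


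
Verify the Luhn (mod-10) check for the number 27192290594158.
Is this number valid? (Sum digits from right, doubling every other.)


Luhn sum = 65
65 mod 10 = 5

Invalid (Luhn sum mod 10 = 5)


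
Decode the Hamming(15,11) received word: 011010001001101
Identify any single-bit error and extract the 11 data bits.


Syndrome = 3: error at position 3

Data: 01001001101 (corrected bit 3)


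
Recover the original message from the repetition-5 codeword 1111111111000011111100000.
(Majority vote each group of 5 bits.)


Groups: 11111, 11111, 00001, 11111, 00000
Majority votes: 11010

11010


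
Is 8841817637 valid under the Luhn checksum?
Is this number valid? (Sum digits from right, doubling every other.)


Luhn sum = 56
56 mod 10 = 6

Invalid (Luhn sum mod 10 = 6)


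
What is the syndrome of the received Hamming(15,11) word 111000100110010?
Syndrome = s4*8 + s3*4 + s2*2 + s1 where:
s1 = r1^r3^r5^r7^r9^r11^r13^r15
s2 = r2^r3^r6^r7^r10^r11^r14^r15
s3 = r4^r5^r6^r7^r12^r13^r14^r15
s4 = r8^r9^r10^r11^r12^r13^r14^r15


s1=0, s2=0, s3=0, s4=1

Syndrome = 8 (error at position 8)


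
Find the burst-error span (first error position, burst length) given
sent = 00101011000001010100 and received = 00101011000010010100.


XOR: 00000000000011000000

Burst at position 12, length 2


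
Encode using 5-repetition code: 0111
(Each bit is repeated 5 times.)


Each bit -> 5 copies

00000111111111111111


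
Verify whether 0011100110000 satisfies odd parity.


Number of 1s: 5

Yes, parity is correct (5 ones)


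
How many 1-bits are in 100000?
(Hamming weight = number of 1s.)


Counting 1s in 100000

1


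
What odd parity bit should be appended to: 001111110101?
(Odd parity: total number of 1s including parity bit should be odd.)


Number of 1s in data: 8
Parity bit: 1

1


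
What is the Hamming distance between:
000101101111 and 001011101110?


XOR: 001110000001
Count of 1s: 4

4


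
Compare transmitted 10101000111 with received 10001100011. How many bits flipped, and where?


XOR: 00100100100

3 error(s) at position(s): 2, 5, 8


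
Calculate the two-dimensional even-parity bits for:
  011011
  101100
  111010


Row parities: 010
Column parities: 001101

Row P: 010, Col P: 001101, Corner: 1


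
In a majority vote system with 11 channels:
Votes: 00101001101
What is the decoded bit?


Ones: 5 out of 11
Threshold: 6

0 (5/11 voted 1)


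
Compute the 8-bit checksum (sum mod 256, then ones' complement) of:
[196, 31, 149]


Sum = 376 mod 256 = 120
Complement = 135

135


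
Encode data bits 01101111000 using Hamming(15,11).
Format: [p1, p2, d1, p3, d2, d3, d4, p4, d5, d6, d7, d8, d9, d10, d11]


Parity bits: p1=1, p2=1, p3=1, p4=0

110111001111000


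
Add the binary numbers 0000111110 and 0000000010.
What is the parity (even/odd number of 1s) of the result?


0000111110 = 62
0000000010 = 2
Sum = 64 = 1000000
1s count = 1

odd parity (1 ones in 1000000)


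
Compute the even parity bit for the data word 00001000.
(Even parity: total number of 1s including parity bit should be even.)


Number of 1s in data: 1
Parity bit: 1

1


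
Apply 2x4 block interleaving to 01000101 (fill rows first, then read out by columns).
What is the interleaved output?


Matrix:
  0100
  0101
Read columns: 00110001

00110001


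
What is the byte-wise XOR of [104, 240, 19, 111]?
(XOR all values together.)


XOR chain: 104 ^ 240 ^ 19 ^ 111 = 228

228


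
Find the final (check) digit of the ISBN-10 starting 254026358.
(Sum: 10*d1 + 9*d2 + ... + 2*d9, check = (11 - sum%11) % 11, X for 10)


Weighted sum: 182
182 mod 11 = 6

Check digit: 5


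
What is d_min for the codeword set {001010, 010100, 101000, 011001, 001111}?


Comparing all pairs, minimum distance: 2
Can detect 1 errors, correct 0 errors

2


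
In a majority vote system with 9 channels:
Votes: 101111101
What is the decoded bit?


Ones: 7 out of 9
Threshold: 5

1 (7/9 voted 1)


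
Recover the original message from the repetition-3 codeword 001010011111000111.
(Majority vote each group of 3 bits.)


Groups: 001, 010, 011, 111, 000, 111
Majority votes: 001101

001101


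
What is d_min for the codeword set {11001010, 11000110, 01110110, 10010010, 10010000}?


Comparing all pairs, minimum distance: 1
Can detect 0 errors, correct 0 errors

1


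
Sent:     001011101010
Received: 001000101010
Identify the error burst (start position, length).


XOR: 000011000000

Burst at position 4, length 2


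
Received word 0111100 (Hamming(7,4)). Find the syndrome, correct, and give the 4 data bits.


Syndrome = 0: no error detected

Data: 1100 (no errors)


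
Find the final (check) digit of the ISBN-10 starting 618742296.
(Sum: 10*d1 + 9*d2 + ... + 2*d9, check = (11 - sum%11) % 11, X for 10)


Weighted sum: 263
263 mod 11 = 10

Check digit: 1


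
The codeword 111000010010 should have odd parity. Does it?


Number of 1s: 5

Yes, parity is correct (5 ones)


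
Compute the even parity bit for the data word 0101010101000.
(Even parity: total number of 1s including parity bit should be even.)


Number of 1s in data: 5
Parity bit: 1

1


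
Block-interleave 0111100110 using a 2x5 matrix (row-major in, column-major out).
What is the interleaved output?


Matrix:
  01111
  00110
Read columns: 0010111110

0010111110


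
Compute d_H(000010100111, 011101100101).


XOR: 011111000010
Count of 1s: 6

6


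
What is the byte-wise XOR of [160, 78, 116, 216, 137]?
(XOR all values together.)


XOR chain: 160 ^ 78 ^ 116 ^ 216 ^ 137 = 203

203


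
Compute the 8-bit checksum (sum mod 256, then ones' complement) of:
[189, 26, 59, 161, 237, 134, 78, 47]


Sum = 931 mod 256 = 163
Complement = 92

92


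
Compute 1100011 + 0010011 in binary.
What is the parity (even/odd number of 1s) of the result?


1100011 = 99
0010011 = 19
Sum = 118 = 1110110
1s count = 5

odd parity (5 ones in 1110110)


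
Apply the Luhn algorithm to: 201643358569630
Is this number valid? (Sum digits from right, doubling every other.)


Luhn sum = 56
56 mod 10 = 6

Invalid (Luhn sum mod 10 = 6)


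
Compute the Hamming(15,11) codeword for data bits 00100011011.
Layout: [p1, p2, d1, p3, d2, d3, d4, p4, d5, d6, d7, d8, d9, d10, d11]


Parity bits: p1=0, p2=0, p3=0, p4=0

000001000011011


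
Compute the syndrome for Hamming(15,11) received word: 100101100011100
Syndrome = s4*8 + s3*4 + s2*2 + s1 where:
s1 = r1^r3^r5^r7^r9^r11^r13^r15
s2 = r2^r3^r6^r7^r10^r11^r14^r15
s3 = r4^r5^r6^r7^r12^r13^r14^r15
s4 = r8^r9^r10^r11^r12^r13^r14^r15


s1=0, s2=1, s3=1, s4=1

Syndrome = 14 (error at position 14)


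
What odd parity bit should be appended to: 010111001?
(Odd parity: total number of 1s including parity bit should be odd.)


Number of 1s in data: 5
Parity bit: 0

0


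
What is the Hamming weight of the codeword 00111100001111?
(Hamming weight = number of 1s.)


Counting 1s in 00111100001111

8


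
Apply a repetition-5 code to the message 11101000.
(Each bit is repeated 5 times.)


Each bit -> 5 copies

1111111111111110000011111000000000000000


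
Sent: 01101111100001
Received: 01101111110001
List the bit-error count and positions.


XOR: 00000000010000

1 error(s) at position(s): 9


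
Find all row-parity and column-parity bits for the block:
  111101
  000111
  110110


Row parities: 110
Column parities: 001100

Row P: 110, Col P: 001100, Corner: 0


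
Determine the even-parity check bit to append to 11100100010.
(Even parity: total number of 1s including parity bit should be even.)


Number of 1s in data: 5
Parity bit: 1

1


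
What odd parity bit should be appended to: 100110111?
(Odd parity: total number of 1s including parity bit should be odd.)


Number of 1s in data: 6
Parity bit: 1

1


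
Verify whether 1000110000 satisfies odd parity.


Number of 1s: 3

Yes, parity is correct (3 ones)


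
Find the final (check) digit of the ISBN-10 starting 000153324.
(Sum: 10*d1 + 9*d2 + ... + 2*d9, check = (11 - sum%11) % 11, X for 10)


Weighted sum: 78
78 mod 11 = 1

Check digit: X


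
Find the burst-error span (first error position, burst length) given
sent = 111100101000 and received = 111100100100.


XOR: 000000001100

Burst at position 8, length 2


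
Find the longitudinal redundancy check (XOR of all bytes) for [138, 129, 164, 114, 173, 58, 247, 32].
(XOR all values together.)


XOR chain: 138 ^ 129 ^ 164 ^ 114 ^ 173 ^ 58 ^ 247 ^ 32 = 157

157


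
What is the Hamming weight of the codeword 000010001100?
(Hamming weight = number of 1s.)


Counting 1s in 000010001100

3


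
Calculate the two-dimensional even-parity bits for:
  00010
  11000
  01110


Row parities: 101
Column parities: 10100

Row P: 101, Col P: 10100, Corner: 0


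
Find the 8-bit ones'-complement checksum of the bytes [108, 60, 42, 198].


Sum = 408 mod 256 = 152
Complement = 103

103


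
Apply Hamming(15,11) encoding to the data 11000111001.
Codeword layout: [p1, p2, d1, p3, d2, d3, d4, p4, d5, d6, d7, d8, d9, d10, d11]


Parity bits: p1=0, p2=0, p3=1, p4=0

001110000111001


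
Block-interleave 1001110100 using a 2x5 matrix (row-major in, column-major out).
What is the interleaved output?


Matrix:
  10011
  10100
Read columns: 1100011010

1100011010


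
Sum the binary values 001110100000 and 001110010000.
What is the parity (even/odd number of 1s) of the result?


001110100000 = 928
001110010000 = 912
Sum = 1840 = 11100110000
1s count = 5

odd parity (5 ones in 11100110000)


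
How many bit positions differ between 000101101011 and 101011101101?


XOR: 101110000110
Count of 1s: 6

6


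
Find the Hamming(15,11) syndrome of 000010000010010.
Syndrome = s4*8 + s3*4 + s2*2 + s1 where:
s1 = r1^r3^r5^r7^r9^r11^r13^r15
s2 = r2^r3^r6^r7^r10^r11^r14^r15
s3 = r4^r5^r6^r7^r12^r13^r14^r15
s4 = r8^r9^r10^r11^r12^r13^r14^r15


s1=0, s2=0, s3=0, s4=0

Syndrome = 0 (no error)


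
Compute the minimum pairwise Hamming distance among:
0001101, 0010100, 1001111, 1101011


Comparing all pairs, minimum distance: 2
Can detect 1 errors, correct 0 errors

2


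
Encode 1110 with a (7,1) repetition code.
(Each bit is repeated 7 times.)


Each bit -> 7 copies

1111111111111111111110000000


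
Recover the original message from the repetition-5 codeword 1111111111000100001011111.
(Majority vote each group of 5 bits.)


Groups: 11111, 11111, 00010, 00010, 11111
Majority votes: 11001

11001


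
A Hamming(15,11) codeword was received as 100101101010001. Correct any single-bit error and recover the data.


Syndrome = 9: error at position 9

Data: 00110010001 (corrected bit 9)


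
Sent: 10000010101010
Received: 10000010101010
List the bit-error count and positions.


XOR: 00000000000000

0 errors (received matches sent)


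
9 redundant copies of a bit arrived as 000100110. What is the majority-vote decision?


Ones: 3 out of 9
Threshold: 5

0 (3/9 voted 1)


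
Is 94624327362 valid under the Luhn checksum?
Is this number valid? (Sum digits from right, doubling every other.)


Luhn sum = 52
52 mod 10 = 2

Invalid (Luhn sum mod 10 = 2)


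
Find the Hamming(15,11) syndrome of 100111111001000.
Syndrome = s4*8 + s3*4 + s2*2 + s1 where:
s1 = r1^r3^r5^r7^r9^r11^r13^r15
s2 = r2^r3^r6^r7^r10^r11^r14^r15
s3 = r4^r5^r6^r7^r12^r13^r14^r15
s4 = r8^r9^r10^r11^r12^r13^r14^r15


s1=0, s2=0, s3=1, s4=1

Syndrome = 12 (error at position 12)


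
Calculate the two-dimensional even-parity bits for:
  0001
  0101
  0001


Row parities: 101
Column parities: 0101

Row P: 101, Col P: 0101, Corner: 0


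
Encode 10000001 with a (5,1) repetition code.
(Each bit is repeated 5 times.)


Each bit -> 5 copies

1111100000000000000000000000000000011111


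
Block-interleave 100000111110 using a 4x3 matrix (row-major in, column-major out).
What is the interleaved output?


Matrix:
  100
  000
  111
  110
Read columns: 101100110010

101100110010


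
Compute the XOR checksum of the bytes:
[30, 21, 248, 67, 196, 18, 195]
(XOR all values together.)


XOR chain: 30 ^ 21 ^ 248 ^ 67 ^ 196 ^ 18 ^ 195 = 165

165


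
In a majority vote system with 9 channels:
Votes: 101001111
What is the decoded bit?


Ones: 6 out of 9
Threshold: 5

1 (6/9 voted 1)


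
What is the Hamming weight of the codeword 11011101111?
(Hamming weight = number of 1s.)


Counting 1s in 11011101111

9


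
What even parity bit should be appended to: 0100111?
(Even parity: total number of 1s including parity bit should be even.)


Number of 1s in data: 4
Parity bit: 0

0


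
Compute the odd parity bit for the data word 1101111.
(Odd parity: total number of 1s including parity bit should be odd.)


Number of 1s in data: 6
Parity bit: 1

1


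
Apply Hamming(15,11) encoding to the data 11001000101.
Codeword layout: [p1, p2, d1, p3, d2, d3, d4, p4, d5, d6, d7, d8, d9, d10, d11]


Parity bits: p1=1, p2=0, p3=1, p4=1

101110011000101


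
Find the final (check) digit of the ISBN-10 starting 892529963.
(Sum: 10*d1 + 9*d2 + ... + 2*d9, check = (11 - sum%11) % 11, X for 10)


Weighted sum: 329
329 mod 11 = 10

Check digit: 1


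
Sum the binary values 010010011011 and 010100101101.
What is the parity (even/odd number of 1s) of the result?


010010011011 = 1179
010100101101 = 1325
Sum = 2504 = 100111001000
1s count = 5

odd parity (5 ones in 100111001000)


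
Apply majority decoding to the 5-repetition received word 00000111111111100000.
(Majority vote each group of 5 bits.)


Groups: 00000, 11111, 11111, 00000
Majority votes: 0110

0110


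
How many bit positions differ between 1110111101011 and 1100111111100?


XOR: 0010000010111
Count of 1s: 5

5


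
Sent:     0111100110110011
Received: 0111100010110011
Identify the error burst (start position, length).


XOR: 0000000100000000

Burst at position 7, length 1


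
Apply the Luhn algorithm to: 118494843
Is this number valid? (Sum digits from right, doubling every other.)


Luhn sum = 55
55 mod 10 = 5

Invalid (Luhn sum mod 10 = 5)


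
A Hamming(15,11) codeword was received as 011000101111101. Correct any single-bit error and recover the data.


Syndrome = 0: no error detected

Data: 10011111101 (no errors)


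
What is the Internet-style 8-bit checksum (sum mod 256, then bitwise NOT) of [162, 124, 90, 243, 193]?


Sum = 812 mod 256 = 44
Complement = 211

211


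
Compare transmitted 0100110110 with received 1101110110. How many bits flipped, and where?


XOR: 1001000000

2 error(s) at position(s): 0, 3


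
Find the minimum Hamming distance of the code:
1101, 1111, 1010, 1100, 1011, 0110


Comparing all pairs, minimum distance: 1
Can detect 0 errors, correct 0 errors

1


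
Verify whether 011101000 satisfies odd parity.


Number of 1s: 4

No, parity error (4 ones)


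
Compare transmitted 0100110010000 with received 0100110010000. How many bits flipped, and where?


XOR: 0000000000000

0 errors (received matches sent)


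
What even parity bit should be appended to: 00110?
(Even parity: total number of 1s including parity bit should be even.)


Number of 1s in data: 2
Parity bit: 0

0


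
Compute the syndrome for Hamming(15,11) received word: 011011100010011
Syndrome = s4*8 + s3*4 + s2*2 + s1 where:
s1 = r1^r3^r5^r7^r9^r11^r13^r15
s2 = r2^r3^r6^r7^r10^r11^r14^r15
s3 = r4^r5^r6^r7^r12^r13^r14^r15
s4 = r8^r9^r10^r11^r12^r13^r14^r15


s1=1, s2=1, s3=1, s4=1

Syndrome = 15 (error at position 15)


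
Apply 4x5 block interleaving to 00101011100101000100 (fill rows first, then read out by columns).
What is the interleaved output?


Matrix:
  00101
  01110
  01010
  00100
Read columns: 00000110110101101000

00000110110101101000


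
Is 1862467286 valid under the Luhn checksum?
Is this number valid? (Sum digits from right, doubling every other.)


Luhn sum = 49
49 mod 10 = 9

Invalid (Luhn sum mod 10 = 9)


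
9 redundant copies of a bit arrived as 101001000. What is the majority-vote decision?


Ones: 3 out of 9
Threshold: 5

0 (3/9 voted 1)


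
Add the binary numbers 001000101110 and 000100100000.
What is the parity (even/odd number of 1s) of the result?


001000101110 = 558
000100100000 = 288
Sum = 846 = 1101001110
1s count = 6

even parity (6 ones in 1101001110)


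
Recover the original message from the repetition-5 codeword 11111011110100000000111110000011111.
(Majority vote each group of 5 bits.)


Groups: 11111, 01111, 01000, 00000, 11111, 00000, 11111
Majority votes: 1100101

1100101


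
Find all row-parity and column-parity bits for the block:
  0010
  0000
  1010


Row parities: 100
Column parities: 1000

Row P: 100, Col P: 1000, Corner: 1


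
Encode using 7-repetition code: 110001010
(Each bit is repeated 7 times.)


Each bit -> 7 copies

111111111111110000000000000000000001111111000000011111110000000


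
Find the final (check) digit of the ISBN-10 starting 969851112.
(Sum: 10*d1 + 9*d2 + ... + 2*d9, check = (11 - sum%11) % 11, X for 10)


Weighted sum: 318
318 mod 11 = 10

Check digit: 1


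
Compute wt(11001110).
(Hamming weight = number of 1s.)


Counting 1s in 11001110

5


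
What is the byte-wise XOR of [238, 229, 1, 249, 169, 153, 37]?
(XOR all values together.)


XOR chain: 238 ^ 229 ^ 1 ^ 249 ^ 169 ^ 153 ^ 37 = 230

230


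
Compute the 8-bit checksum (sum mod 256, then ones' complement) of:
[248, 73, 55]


Sum = 376 mod 256 = 120
Complement = 135

135


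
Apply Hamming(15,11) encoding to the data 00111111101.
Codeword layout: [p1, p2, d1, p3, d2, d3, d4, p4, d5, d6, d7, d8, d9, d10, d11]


Parity bits: p1=1, p2=1, p3=1, p4=0

110101101111101


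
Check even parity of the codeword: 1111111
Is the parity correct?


Number of 1s: 7

No, parity error (7 ones)


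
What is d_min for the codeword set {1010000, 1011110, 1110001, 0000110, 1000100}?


Comparing all pairs, minimum distance: 2
Can detect 1 errors, correct 0 errors

2


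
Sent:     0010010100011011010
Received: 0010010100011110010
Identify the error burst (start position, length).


XOR: 0000000000000101000

Burst at position 13, length 3


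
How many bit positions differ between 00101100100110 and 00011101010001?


XOR: 00110001110111
Count of 1s: 8

8


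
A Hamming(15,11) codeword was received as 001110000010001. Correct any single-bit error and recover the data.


Syndrome = 6: error at position 6

Data: 11100010001 (corrected bit 6)


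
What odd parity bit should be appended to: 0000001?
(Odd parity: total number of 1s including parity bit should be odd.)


Number of 1s in data: 1
Parity bit: 0

0


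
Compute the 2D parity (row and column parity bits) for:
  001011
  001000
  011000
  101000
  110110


Row parities: 11000
Column parities: 000101

Row P: 11000, Col P: 000101, Corner: 0


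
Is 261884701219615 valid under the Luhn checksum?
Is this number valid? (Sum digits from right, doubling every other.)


Luhn sum = 64
64 mod 10 = 4

Invalid (Luhn sum mod 10 = 4)


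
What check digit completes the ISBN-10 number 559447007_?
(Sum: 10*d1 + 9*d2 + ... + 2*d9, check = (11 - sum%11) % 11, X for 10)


Weighted sum: 268
268 mod 11 = 4

Check digit: 7


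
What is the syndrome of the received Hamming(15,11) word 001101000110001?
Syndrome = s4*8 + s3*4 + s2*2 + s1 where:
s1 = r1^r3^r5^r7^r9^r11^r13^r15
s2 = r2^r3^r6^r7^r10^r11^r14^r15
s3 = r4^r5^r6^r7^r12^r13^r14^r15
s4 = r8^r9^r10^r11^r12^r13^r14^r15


s1=1, s2=1, s3=1, s4=1

Syndrome = 15 (error at position 15)


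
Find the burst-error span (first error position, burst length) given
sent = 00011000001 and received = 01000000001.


XOR: 01011000000

Burst at position 1, length 4


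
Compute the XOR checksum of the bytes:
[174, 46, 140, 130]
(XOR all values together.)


XOR chain: 174 ^ 46 ^ 140 ^ 130 = 142

142


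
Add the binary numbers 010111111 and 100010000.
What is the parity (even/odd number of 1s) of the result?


010111111 = 191
100010000 = 272
Sum = 463 = 111001111
1s count = 7

odd parity (7 ones in 111001111)


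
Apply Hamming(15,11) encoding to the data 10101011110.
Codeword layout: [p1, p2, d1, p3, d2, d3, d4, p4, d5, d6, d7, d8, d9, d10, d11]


Parity bits: p1=0, p2=0, p3=0, p4=1

001001011011110


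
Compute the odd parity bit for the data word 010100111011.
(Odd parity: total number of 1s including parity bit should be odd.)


Number of 1s in data: 7
Parity bit: 0

0


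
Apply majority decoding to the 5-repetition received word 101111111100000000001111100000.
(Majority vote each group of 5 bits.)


Groups: 10111, 11111, 00000, 00000, 11111, 00000
Majority votes: 110010

110010


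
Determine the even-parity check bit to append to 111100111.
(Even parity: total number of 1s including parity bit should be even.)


Number of 1s in data: 7
Parity bit: 1

1


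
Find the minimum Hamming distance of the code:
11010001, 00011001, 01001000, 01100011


Comparing all pairs, minimum distance: 3
Can detect 2 errors, correct 1 errors

3


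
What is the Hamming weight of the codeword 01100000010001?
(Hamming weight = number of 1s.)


Counting 1s in 01100000010001

4


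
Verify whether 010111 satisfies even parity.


Number of 1s: 4

Yes, parity is correct (4 ones)


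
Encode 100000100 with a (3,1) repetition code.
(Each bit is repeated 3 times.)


Each bit -> 3 copies

111000000000000000111000000


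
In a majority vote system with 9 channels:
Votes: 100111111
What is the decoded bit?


Ones: 7 out of 9
Threshold: 5

1 (7/9 voted 1)


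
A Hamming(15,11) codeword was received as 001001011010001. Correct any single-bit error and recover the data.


Syndrome = 0: no error detected

Data: 10101010001 (no errors)


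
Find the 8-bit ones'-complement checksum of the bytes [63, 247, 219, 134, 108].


Sum = 771 mod 256 = 3
Complement = 252

252


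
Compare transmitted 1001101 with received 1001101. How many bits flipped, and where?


XOR: 0000000

0 errors (received matches sent)


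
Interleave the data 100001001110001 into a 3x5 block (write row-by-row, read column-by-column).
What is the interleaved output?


Matrix:
  10000
  10011
  10001
Read columns: 111000000010011

111000000010011


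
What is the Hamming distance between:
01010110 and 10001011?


XOR: 11011101
Count of 1s: 6

6


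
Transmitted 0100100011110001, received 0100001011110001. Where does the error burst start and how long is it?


XOR: 0000101000000000

Burst at position 4, length 3


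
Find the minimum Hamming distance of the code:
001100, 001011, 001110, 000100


Comparing all pairs, minimum distance: 1
Can detect 0 errors, correct 0 errors

1


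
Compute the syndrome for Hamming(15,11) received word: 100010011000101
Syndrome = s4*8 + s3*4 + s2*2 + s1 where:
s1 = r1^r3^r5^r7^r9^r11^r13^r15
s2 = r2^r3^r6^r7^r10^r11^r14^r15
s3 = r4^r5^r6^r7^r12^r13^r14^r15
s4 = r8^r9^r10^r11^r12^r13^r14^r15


s1=1, s2=1, s3=1, s4=0

Syndrome = 7 (error at position 7)


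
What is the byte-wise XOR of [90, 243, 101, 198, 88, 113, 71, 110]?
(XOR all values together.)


XOR chain: 90 ^ 243 ^ 101 ^ 198 ^ 88 ^ 113 ^ 71 ^ 110 = 10

10


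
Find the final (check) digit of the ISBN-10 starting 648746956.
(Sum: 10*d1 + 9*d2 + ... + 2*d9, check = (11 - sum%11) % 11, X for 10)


Weighted sum: 326
326 mod 11 = 7

Check digit: 4


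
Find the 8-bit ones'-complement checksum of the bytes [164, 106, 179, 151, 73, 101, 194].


Sum = 968 mod 256 = 200
Complement = 55

55


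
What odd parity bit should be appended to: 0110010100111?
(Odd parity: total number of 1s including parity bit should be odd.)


Number of 1s in data: 7
Parity bit: 0

0


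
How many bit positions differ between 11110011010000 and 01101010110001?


XOR: 10011001100001
Count of 1s: 6

6


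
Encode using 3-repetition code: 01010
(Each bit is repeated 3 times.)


Each bit -> 3 copies

000111000111000


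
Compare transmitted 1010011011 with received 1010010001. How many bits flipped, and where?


XOR: 0000001010

2 error(s) at position(s): 6, 8


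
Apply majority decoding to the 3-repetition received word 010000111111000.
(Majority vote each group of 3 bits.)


Groups: 010, 000, 111, 111, 000
Majority votes: 00110

00110


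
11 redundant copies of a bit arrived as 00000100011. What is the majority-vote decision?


Ones: 3 out of 11
Threshold: 6

0 (3/11 voted 1)


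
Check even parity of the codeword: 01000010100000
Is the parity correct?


Number of 1s: 3

No, parity error (3 ones)


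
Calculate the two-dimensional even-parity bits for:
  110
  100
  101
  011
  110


Row parities: 01000
Column parities: 010

Row P: 01000, Col P: 010, Corner: 1


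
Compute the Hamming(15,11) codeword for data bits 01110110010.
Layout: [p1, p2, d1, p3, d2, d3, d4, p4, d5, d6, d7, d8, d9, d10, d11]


Parity bits: p1=1, p2=1, p3=0, p4=1

110011110110010


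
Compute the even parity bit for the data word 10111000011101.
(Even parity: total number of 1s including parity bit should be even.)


Number of 1s in data: 8
Parity bit: 0

0


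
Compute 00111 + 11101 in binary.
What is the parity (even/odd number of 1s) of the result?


00111 = 7
11101 = 29
Sum = 36 = 100100
1s count = 2

even parity (2 ones in 100100)


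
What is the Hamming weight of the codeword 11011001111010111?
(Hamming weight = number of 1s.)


Counting 1s in 11011001111010111

12


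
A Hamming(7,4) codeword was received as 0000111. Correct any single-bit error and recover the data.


Syndrome = 4: error at position 4

Data: 0111 (corrected bit 4)


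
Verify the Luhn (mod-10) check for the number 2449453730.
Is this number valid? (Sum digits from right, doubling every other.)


Luhn sum = 57
57 mod 10 = 7

Invalid (Luhn sum mod 10 = 7)


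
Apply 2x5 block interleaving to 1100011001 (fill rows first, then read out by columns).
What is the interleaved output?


Matrix:
  11000
  11001
Read columns: 1111000001

1111000001


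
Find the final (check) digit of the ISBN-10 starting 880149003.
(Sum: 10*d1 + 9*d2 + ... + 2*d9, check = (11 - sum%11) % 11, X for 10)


Weighted sum: 234
234 mod 11 = 3

Check digit: 8


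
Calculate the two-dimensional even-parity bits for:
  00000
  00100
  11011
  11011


Row parities: 0100
Column parities: 00100

Row P: 0100, Col P: 00100, Corner: 1


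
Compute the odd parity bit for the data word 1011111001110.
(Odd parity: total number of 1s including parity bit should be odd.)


Number of 1s in data: 9
Parity bit: 0

0


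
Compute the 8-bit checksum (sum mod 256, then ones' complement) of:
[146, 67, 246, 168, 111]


Sum = 738 mod 256 = 226
Complement = 29

29


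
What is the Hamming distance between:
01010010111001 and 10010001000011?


XOR: 11000011111010
Count of 1s: 8

8


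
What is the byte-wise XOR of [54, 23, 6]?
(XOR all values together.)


XOR chain: 54 ^ 23 ^ 6 = 39

39


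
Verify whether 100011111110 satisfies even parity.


Number of 1s: 8

Yes, parity is correct (8 ones)


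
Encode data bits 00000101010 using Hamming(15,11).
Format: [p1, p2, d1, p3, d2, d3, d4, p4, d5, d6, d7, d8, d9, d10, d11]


Parity bits: p1=0, p2=0, p3=0, p4=1

000000010101010


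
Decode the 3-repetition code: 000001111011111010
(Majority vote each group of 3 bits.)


Groups: 000, 001, 111, 011, 111, 010
Majority votes: 001110

001110


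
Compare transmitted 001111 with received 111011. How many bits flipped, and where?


XOR: 110100

3 error(s) at position(s): 0, 1, 3


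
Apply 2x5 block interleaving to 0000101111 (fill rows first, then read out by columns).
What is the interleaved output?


Matrix:
  00001
  01111
Read columns: 0001010111

0001010111


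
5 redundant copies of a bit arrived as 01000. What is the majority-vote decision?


Ones: 1 out of 5
Threshold: 3

0 (1/5 voted 1)


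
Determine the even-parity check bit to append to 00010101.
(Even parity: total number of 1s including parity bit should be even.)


Number of 1s in data: 3
Parity bit: 1

1


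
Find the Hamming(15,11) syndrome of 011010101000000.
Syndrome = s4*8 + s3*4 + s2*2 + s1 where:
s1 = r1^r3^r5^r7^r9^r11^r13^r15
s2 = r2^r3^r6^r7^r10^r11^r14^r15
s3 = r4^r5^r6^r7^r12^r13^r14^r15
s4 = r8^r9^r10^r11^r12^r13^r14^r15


s1=0, s2=1, s3=0, s4=1

Syndrome = 10 (error at position 10)


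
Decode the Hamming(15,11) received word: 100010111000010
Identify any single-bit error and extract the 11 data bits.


Syndrome = 12: error at position 12

Data: 01011001010 (corrected bit 12)


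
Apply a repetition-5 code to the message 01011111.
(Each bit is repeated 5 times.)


Each bit -> 5 copies

0000011111000001111111111111111111111111


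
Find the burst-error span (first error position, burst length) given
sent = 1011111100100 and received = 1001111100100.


XOR: 0010000000000

Burst at position 2, length 1


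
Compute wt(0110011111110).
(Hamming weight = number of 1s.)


Counting 1s in 0110011111110

9


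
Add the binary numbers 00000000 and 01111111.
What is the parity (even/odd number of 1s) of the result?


00000000 = 0
01111111 = 127
Sum = 127 = 1111111
1s count = 7

odd parity (7 ones in 1111111)


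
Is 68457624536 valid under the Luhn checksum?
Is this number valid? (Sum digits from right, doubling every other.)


Luhn sum = 55
55 mod 10 = 5

Invalid (Luhn sum mod 10 = 5)


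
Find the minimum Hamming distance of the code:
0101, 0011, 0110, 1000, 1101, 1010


Comparing all pairs, minimum distance: 1
Can detect 0 errors, correct 0 errors

1


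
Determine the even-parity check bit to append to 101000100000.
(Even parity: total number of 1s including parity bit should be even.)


Number of 1s in data: 3
Parity bit: 1

1


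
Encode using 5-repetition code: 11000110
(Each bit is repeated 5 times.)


Each bit -> 5 copies

1111111111000000000000000111111111100000


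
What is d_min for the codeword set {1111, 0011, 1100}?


Comparing all pairs, minimum distance: 2
Can detect 1 errors, correct 0 errors

2


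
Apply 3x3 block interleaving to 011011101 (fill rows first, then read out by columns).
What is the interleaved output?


Matrix:
  011
  011
  101
Read columns: 001110111

001110111


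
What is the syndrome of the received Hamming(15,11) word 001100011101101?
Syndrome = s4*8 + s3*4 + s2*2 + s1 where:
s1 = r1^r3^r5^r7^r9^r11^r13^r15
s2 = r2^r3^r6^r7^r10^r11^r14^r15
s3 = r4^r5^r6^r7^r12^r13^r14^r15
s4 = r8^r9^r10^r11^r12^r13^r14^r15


s1=0, s2=1, s3=0, s4=0

Syndrome = 2 (error at position 2)


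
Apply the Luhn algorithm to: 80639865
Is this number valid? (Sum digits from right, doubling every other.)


Luhn sum = 38
38 mod 10 = 8

Invalid (Luhn sum mod 10 = 8)


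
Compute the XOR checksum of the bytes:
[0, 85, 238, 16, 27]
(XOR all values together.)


XOR chain: 0 ^ 85 ^ 238 ^ 16 ^ 27 = 176

176


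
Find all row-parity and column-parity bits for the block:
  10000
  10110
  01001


Row parities: 110
Column parities: 01111

Row P: 110, Col P: 01111, Corner: 0


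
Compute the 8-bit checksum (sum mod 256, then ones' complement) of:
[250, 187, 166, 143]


Sum = 746 mod 256 = 234
Complement = 21

21


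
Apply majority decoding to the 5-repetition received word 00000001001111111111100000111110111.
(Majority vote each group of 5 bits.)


Groups: 00000, 00100, 11111, 11111, 10000, 01111, 10111
Majority votes: 0011011

0011011


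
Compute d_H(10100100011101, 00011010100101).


XOR: 10111110111000
Count of 1s: 9

9


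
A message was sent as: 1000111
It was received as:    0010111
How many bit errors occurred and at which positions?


XOR: 1010000

2 error(s) at position(s): 0, 2


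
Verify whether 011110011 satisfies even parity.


Number of 1s: 6

Yes, parity is correct (6 ones)


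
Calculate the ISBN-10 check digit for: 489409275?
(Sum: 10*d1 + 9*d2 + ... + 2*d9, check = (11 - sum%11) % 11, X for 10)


Weighted sum: 296
296 mod 11 = 10

Check digit: 1


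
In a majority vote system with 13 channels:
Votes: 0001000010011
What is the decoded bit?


Ones: 4 out of 13
Threshold: 7

0 (4/13 voted 1)


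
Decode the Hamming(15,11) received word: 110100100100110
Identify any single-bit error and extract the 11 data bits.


Syndrome = 9: error at position 9

Data: 00011100110 (corrected bit 9)


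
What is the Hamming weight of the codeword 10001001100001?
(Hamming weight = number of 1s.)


Counting 1s in 10001001100001

5


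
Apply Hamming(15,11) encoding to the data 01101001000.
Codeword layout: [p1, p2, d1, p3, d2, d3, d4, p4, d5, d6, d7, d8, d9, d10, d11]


Parity bits: p1=0, p2=1, p3=1, p4=0

010111001001000


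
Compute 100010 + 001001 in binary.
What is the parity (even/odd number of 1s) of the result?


100010 = 34
001001 = 9
Sum = 43 = 101011
1s count = 4

even parity (4 ones in 101011)


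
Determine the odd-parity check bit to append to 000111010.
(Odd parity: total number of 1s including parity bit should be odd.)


Number of 1s in data: 4
Parity bit: 1

1


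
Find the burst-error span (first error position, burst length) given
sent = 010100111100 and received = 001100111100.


XOR: 011000000000

Burst at position 1, length 2


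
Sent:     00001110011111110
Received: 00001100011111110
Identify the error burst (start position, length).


XOR: 00000010000000000

Burst at position 6, length 1


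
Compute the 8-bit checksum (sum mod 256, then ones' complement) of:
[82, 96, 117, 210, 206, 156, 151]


Sum = 1018 mod 256 = 250
Complement = 5

5


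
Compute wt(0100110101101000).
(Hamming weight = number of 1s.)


Counting 1s in 0100110101101000

7


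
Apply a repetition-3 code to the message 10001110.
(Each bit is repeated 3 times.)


Each bit -> 3 copies

111000000000111111111000


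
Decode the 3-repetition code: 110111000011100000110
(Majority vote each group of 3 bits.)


Groups: 110, 111, 000, 011, 100, 000, 110
Majority votes: 1101001

1101001


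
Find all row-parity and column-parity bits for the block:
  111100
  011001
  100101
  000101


Row parities: 0110
Column parities: 000101

Row P: 0110, Col P: 000101, Corner: 0


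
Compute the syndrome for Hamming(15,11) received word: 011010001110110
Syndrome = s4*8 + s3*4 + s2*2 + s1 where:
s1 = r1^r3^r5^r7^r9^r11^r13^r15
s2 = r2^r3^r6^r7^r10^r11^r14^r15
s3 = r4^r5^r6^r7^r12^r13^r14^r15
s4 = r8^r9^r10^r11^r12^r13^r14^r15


s1=1, s2=1, s3=1, s4=1

Syndrome = 15 (error at position 15)


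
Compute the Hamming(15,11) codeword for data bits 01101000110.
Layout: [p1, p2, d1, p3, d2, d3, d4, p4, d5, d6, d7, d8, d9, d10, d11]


Parity bits: p1=1, p2=0, p3=0, p4=1

100011011000110


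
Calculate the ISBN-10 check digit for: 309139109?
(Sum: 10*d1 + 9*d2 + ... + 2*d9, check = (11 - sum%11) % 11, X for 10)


Weighted sum: 194
194 mod 11 = 7

Check digit: 4


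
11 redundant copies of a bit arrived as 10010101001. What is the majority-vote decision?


Ones: 5 out of 11
Threshold: 6

0 (5/11 voted 1)


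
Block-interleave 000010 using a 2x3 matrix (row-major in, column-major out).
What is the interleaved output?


Matrix:
  000
  010
Read columns: 000100

000100


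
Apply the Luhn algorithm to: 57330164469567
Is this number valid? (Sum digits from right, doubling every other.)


Luhn sum = 63
63 mod 10 = 3

Invalid (Luhn sum mod 10 = 3)


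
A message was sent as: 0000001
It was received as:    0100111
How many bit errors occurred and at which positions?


XOR: 0100110

3 error(s) at position(s): 1, 4, 5


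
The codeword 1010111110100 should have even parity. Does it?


Number of 1s: 8

Yes, parity is correct (8 ones)


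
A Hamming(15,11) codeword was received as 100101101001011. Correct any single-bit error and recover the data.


Syndrome = 0: no error detected

Data: 00111001011 (no errors)


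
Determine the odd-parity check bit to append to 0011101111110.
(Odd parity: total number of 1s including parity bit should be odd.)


Number of 1s in data: 9
Parity bit: 0

0


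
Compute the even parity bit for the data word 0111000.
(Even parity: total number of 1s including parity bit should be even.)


Number of 1s in data: 3
Parity bit: 1

1


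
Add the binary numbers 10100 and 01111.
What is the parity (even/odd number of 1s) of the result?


10100 = 20
01111 = 15
Sum = 35 = 100011
1s count = 3

odd parity (3 ones in 100011)


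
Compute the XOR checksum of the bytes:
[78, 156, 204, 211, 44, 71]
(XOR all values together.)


XOR chain: 78 ^ 156 ^ 204 ^ 211 ^ 44 ^ 71 = 166

166


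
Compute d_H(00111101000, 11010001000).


XOR: 11101100000
Count of 1s: 5

5


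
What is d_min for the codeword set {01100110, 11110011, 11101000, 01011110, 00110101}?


Comparing all pairs, minimum distance: 3
Can detect 2 errors, correct 1 errors

3


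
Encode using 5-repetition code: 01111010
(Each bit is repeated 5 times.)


Each bit -> 5 copies

0000011111111111111111111000001111100000


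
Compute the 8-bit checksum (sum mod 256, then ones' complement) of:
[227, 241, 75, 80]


Sum = 623 mod 256 = 111
Complement = 144

144


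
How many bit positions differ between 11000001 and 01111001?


XOR: 10111000
Count of 1s: 4

4


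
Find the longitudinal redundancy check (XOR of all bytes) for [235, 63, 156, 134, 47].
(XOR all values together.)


XOR chain: 235 ^ 63 ^ 156 ^ 134 ^ 47 = 225

225


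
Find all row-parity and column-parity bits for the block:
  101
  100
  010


Row parities: 011
Column parities: 011

Row P: 011, Col P: 011, Corner: 0


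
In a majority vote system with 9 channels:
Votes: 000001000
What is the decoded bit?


Ones: 1 out of 9
Threshold: 5

0 (1/9 voted 1)


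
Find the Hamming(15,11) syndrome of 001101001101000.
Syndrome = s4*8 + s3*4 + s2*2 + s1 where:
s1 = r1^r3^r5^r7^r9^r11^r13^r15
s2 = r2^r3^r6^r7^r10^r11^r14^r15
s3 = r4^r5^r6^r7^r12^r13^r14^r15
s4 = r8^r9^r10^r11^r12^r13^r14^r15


s1=0, s2=1, s3=1, s4=1

Syndrome = 14 (error at position 14)


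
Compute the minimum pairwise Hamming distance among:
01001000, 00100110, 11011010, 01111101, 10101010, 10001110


Comparing all pairs, minimum distance: 2
Can detect 1 errors, correct 0 errors

2


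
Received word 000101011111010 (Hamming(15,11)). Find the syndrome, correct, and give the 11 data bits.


Syndrome = 0: no error detected

Data: 00101111010 (no errors)


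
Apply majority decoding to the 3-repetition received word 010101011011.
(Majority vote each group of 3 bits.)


Groups: 010, 101, 011, 011
Majority votes: 0111

0111


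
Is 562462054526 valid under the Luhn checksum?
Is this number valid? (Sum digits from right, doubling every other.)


Luhn sum = 48
48 mod 10 = 8

Invalid (Luhn sum mod 10 = 8)
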